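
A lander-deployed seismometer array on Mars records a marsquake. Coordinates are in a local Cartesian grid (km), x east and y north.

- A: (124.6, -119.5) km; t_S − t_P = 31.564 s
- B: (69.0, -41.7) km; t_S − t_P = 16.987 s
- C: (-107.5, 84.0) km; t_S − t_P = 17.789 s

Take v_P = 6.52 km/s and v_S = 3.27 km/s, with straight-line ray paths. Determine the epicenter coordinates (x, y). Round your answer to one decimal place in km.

Distance from S−P lag: d = Δt · v_P v_S / (v_P − v_S) = Δt · (6.52·3.27)/(6.52−3.27) ≈ 6.5601·Δt.
So d_A = 207.06, d_B = 111.44, d_C = 116.70 km.
Circle about each station: (x − 124.6)² + (y + 119.5)² = 207.06²; (x − 69.0)² + (y + 41.7)² = 111.44²; (x + 107.5)² + (y − 84.0)² = 116.70².
Subtracting the A equation from the B and C equations removes the quadratic terms:
-111.2 x + 155.6 y = 7149.45
-464.2 x + 407.0 y = 18061.79
Solving the 2×2 system: x ≈ 3.7, y ≈ 48.6 km.

x ≈ 3.7 km, y ≈ 48.6 km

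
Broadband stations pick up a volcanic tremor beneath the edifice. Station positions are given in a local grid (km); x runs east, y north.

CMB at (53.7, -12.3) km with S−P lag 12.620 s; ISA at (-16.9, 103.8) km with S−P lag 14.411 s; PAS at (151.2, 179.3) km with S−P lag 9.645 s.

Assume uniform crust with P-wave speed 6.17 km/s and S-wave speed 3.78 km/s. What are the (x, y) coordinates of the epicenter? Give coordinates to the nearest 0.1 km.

Distance from S−P lag: d = Δt · v_P v_S / (v_P − v_S) = Δt · (6.17·3.78)/(6.17−3.78) ≈ 9.7584·Δt.
So d_CMB = 123.15, d_ISA = 140.63, d_PAS = 94.12 km.
Circle about each station: (x − 53.7)² + (y + 12.3)² = 123.15²; (x + 16.9)² + (y − 103.8)² = 140.63²; (x − 151.2)² + (y − 179.3)² = 94.12².
Subtracting the CMB equation from the ISA and PAS equations removes the quadratic terms:
-141.2 x + 232.2 y = 3414.20
195.0 x + 383.2 y = 58282.30
Solving the 2×2 system: x ≈ 123.0, y ≈ 89.5 km.

123.0 km east, 89.5 km north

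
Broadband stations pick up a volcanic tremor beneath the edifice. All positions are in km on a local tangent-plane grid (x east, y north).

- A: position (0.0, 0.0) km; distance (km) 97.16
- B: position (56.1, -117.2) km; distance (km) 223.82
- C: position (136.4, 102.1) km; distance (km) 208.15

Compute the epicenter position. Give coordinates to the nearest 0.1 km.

x ≈ -69.0 km, y ≈ 68.4 km

Circle about each station: x² + y² = 97.16²; (x − 56.1)² + (y + 117.2)² = 223.82²; (x − 136.4)² + (y − 102.1)² = 208.15².
Subtracting pairs of circle equations eliminates x²+y² and gives linear equations (the radical axes):
112.2 x − 234.4 y = -23772.28
272.8 x + 204.2 y = -4856.99
Solving the 2×2 system: x ≈ -69.0, y ≈ 68.4 km.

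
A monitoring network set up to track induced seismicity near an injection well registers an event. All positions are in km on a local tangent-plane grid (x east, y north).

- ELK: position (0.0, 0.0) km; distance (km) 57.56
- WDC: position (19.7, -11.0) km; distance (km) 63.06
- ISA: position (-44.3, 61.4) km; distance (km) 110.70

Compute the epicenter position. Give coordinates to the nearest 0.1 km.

-31.0 km east, -48.5 km north

Circle about each station: x² + y² = 57.56²; (x − 19.7)² + (y + 11.0)² = 63.06²; (x + 44.3)² + (y − 61.4)² = 110.70².
Subtracting pairs of circle equations eliminates x²+y² and gives linear equations (the radical axes):
39.4 x − 22.0 y = -154.32
-88.6 x + 122.8 y = -3208.89
Solving the 2×2 system: x ≈ -31.0, y ≈ -48.5 km.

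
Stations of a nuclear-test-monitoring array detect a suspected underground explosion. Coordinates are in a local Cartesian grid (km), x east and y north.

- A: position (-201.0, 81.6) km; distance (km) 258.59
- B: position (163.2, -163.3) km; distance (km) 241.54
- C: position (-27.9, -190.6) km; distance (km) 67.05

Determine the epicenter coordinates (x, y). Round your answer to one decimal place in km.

-77.7 km east, -145.7 km north

Circle about each station: (x + 201.0)² + (y − 81.6)² = 258.59²; (x − 163.2)² + (y + 163.3)² = 241.54²; (x + 27.9)² + (y + 190.6)² = 67.05².
Subtracting pairs of circle equations eliminates x²+y² and gives linear equations (the radical axes):
728.4 x − 489.8 y = 14768.79
346.2 x − 544.4 y = 52420.30
Solving the 2×2 system: x ≈ -77.7, y ≈ -145.7 km.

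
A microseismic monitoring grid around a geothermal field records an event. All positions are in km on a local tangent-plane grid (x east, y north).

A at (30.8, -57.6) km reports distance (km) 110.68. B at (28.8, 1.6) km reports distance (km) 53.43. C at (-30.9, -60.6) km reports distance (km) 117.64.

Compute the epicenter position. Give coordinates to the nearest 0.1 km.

Circle about each station: (x − 30.8)² + (y + 57.6)² = 110.68²; (x − 28.8)² + (y − 1.6)² = 53.43²; (x + 30.9)² + (y + 60.6)² = 117.64².
Subtracting pairs of circle equations eliminates x²+y² and gives linear equations (the radical axes):
-4.0 x + 118.4 y = 5960.90
-123.4 x − 6.0 y = -1228.34
Solving the 2×2 system: x ≈ 7.5, y ≈ 50.6 km.

x ≈ 7.5 km, y ≈ 50.6 km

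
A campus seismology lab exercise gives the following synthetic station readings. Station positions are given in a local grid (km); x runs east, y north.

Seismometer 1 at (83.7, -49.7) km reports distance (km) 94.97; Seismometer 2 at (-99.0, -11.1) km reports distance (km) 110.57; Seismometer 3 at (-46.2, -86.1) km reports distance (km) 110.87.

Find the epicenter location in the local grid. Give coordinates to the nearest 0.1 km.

(9.6, 9.7)

Circle about each station: (x − 83.7)² + (y + 49.7)² = 94.97²; (x + 99.0)² + (y + 11.1)² = 110.57²; (x + 46.2)² + (y + 86.1)² = 110.87².
Subtracting pairs of circle equations eliminates x²+y² and gives linear equations (the radical axes):
-365.4 x + 77.2 y = -2757.99
-259.8 x − 72.8 y = -3200.99
Solving the 2×2 system: x ≈ 9.6, y ≈ 9.7 km.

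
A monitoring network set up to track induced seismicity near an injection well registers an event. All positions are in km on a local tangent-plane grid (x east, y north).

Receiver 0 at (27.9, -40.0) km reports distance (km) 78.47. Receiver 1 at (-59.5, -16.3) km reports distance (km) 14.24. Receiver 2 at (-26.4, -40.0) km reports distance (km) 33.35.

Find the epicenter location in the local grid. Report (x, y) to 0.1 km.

(-45.7, -12.8)

Circle about each station: (x − 27.9)² + (y + 40.0)² = 78.47²; (x + 59.5)² + (y + 16.3)² = 14.24²; (x + 26.4)² + (y + 40.0)² = 33.35².
Subtracting pairs of circle equations eliminates x²+y² and gives linear equations (the radical axes):
-174.8 x + 47.4 y = 7382.29
-108.6 x + 0.0 y = 4963.87
Solving the 2×2 system: x ≈ -45.7, y ≈ -12.8 km.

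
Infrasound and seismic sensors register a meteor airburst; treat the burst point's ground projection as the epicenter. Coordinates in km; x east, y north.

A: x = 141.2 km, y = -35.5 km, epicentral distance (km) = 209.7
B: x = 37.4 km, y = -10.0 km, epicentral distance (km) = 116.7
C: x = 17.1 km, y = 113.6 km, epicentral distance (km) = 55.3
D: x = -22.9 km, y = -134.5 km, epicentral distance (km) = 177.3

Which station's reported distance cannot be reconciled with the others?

D

Solve using three stations at a time. Using A, B, C (subtract circle equations pairwise → linear system) gives (x, y) ≈ (-30.4, 85.0).
Distances from that point to each station vs reported:
  A: calculated 209.7 vs reported 209.7 → residual 0.0 km
  B: calculated 116.8 vs reported 116.7 → residual 0.1 km
  C: calculated 55.5 vs reported 55.3 → residual 0.2 km
  D: calculated 219.7 vs reported 177.3 → residual 42.4 km
A, B, C are mutually consistent (residuals ≈ 0); D is off by 42.4 km.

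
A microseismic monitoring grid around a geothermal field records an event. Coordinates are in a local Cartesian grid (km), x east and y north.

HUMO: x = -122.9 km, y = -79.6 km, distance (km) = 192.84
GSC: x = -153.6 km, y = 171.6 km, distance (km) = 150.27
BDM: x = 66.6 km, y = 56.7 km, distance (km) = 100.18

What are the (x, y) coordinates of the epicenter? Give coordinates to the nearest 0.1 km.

Circle about each station: (x + 122.9)² + (y + 79.6)² = 192.84²; (x + 153.6)² + (y − 171.6)² = 150.27²; (x − 66.6)² + (y − 56.7)² = 100.18².
Subtracting the HUMO equation from the GSC and BDM equations removes the quadratic terms:
-61.4 x + 502.4 y = 46205.14
379.0 x + 272.6 y = 13361.11
Solving the 2×2 system: x ≈ -28.4, y ≈ 88.5 km.
Check against HUMO (with the unrounded x, y): √((x + 122.9)²+(y + 79.6)²) = 192.84 ≈ 192.84 km. ✓

(-28.4, 88.5)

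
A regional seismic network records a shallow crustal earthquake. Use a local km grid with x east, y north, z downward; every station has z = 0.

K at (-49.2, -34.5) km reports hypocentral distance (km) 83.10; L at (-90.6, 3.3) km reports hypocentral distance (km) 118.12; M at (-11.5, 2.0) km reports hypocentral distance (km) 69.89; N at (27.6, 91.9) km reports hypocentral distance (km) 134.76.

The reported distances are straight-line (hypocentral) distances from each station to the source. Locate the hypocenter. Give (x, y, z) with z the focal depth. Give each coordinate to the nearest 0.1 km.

(5.8, -25.9, 61.7)

Each station gives a sphere (x−x_i)² + (y−y_i)² + z² = d_i² (stations at z=0).
Subtracting the K sphere from L and M: z² cancels, leaving linear equations in x and y:
-82.8 x + 75.6 y = -2438.36
75.4 x + 73.0 y = -1453.64
Solving: x ≈ 5.799, y ≈ -25.902 km (keep extra digits for the depth step; rounded: 5.8, -25.9).
Then from the K sphere: z² = 83.10² − (x + 49.2)² − (y + 34.5)² with x = 5.799, y = -25.902, so z ≈ 61.699 ≈ 61.7 km.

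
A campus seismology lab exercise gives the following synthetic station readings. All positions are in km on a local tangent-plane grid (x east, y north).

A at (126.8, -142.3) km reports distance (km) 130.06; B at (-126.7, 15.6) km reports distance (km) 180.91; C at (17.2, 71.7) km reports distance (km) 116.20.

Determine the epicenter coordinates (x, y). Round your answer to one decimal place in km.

Circle about each station: (x − 126.8)² + (y + 142.3)² = 130.06²; (x + 126.7)² + (y − 15.6)² = 180.91²; (x − 17.2)² + (y − 71.7)² = 116.20².
Subtracting the A equation from the B and C equations removes the quadratic terms:
-507.0 x + 315.8 y = -35844.10
-219.2 x + 428.0 y = -27477.64
Solving the 2×2 system: x ≈ 45.1, y ≈ -41.1 km.
Check against A (with the unrounded x, y): √((x − 126.8)²+(y + 142.3)²) = 130.06 ≈ 130.06 km. ✓

45.1 km east, -41.1 km north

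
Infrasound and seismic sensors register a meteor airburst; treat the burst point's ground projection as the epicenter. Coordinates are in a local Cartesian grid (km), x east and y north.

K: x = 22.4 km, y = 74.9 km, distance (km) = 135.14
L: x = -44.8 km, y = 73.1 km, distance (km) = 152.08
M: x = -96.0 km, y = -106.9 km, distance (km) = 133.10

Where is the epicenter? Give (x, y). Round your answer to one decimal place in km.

Circle about each station: (x − 22.4)² + (y − 74.9)² = 135.14²; (x + 44.8)² + (y − 73.1)² = 152.08²; (x + 96.0)² + (y + 106.9)² = 133.10².
Subtracting the K equation from the L and M equations removes the quadratic terms:
-134.4 x − 3.6 y = -3626.63
-236.8 x − 363.6 y = 15079.05
Solving the 2×2 system: x ≈ 28.6, y ≈ -60.1 km.

28.6 km east, -60.1 km north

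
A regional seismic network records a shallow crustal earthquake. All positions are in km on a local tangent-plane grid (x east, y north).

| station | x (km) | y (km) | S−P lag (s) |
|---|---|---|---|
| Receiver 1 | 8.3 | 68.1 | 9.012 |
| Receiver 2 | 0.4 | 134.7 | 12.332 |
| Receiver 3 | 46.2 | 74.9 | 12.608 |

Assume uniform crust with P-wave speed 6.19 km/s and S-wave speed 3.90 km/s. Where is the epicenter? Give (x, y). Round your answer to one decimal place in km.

Distance from S−P lag: d = Δt · v_P v_S / (v_P − v_S) = Δt · (6.19·3.90)/(6.19−3.90) ≈ 10.5419·Δt.
So d_Receiver 1 = 95.00, d_Receiver 2 = 130.00, d_Receiver 3 = 132.91 km.
Circle about each station: (x − 8.3)² + (y − 68.1)² = 95.00²; (x − 0.4)² + (y − 134.7)² = 130.00²; (x − 46.2)² + (y − 74.9)² = 132.91².
Subtracting the Receiver 1 equation from the Receiver 2 and Receiver 3 equations removes the quadratic terms:
-15.8 x + 133.2 y = 5562.75
75.8 x + 13.6 y = -5602.12
Solving the 2×2 system: x ≈ -79.7, y ≈ 32.3 km.

(-79.7, 32.3)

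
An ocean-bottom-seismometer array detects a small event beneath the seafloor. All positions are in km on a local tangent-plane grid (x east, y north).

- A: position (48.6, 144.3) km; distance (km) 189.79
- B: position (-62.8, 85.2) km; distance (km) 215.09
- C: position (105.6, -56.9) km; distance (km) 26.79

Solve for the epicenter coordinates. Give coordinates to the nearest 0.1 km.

Circle about each station: (x − 48.6)² + (y − 144.3)² = 189.79²; (x + 62.8)² + (y − 85.2)² = 215.09²; (x − 105.6)² + (y + 56.9)² = 26.79².
Subtracting the A equation from the B and C equations removes the quadratic terms:
-222.8 x − 118.2 y = -22225.03
114.0 x − 402.4 y = 26507.06
Solving the 2×2 system: x ≈ 117.1, y ≈ -32.7 km.
Check against A (with the unrounded x, y): √((x − 48.6)²+(y − 144.3)²) = 189.79 ≈ 189.79 km. ✓

(117.1, -32.7)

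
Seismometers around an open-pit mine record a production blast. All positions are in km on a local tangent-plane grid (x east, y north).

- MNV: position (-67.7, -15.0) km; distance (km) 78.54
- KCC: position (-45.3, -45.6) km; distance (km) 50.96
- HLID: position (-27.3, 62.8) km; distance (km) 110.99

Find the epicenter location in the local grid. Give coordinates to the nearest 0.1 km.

x ≈ 5.6 km, y ≈ -43.2 km

Circle about each station: (x + 67.7)² + (y + 15.0)² = 78.54²; (x + 45.3)² + (y + 45.6)² = 50.96²; (x + 27.3)² + (y − 62.8)² = 110.99².
Subtracting the MNV equation from the KCC and HLID equations removes the quadratic terms:
44.8 x − 61.2 y = 2894.77
80.8 x + 155.6 y = -6269.41
Solving the 2×2 system: x ≈ 5.6, y ≈ -43.2 km.
Check against MNV (with the unrounded x, y): √((x + 67.7)²+(y + 15.0)²) = 78.54 ≈ 78.54 km. ✓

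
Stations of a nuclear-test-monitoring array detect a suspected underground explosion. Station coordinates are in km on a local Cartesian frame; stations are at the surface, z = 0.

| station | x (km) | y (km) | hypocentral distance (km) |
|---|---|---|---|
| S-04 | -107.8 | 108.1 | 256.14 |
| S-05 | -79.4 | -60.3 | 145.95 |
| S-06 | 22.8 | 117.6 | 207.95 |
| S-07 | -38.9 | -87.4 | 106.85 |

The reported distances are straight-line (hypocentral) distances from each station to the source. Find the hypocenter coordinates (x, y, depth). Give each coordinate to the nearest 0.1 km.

x ≈ 57.3 km, y ≈ -82.2 km, depth ≈ 46.2 km

Each station gives a sphere (x−x_i)² + (y−y_i)² + z² = d_i² (stations at z=0).
Subtracting the S-04 sphere from S-05 and S-06: z² cancels, leaving linear equations in x and y:
56.8 x − 336.8 y = 30940.30
261.2 x + 19.0 y = 13407.65
Solving: x ≈ 57.310, y ≈ -82.200 km (keep extra digits for the depth step; rounded: 57.3, -82.2).
Then from the S-04 sphere: z² = 256.14² − (x + 107.8)² − (y − 108.1)² with x = 57.310, y = -82.200, so z ≈ 46.177 ≈ 46.2 km.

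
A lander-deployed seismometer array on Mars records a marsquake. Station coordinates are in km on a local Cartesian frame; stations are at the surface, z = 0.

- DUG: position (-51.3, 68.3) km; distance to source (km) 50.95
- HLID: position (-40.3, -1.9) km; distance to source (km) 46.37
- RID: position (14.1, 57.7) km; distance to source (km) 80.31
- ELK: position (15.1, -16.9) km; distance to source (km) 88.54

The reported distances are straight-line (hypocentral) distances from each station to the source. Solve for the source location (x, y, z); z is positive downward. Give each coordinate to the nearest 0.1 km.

(-53.6, 28.8, 32.1)

Each station gives a sphere (x−x_i)² + (y−y_i)² + z² = d_i² (stations at z=0).
Subtracting the DUG sphere from HLID and RID: z² cancels, leaving linear equations in x and y:
22.0 x − 140.4 y = -5223.15
130.8 x − 21.2 y = -7622.27
Solving: x ≈ -53.606, y ≈ 28.802 km (keep extra digits for the depth step; rounded: -53.6, 28.8).
Then from the DUG sphere: z² = 50.95² − (x + 51.3)² − (y − 68.3)² with x = -53.606, y = 28.802, so z ≈ 32.101 ≈ 32.1 km.
Check against ELK (with the unrounded solution): distance 88.54 ≈ 88.54 km. ✓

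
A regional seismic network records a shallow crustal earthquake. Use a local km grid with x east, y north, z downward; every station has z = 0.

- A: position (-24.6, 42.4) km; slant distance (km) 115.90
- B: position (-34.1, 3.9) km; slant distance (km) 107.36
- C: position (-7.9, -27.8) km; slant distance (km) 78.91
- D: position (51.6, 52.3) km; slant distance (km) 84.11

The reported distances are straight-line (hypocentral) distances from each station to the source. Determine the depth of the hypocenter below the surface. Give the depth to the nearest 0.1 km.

Each station gives a sphere (x−x_i)² + (y−y_i)² + z² = d_i² (stations at z=0).
Subtracting the A sphere from B and C: z² cancels, leaving linear equations in x and y:
-19.0 x − 77.0 y = 681.74
33.4 x − 140.4 y = 5638.35
Solving: x ≈ 64.595, y ≈ -24.793 km (keep extra digits for the depth step; rounded: 64.6, -24.8).
Then from the A sphere: z² = 115.90² − (x + 24.6)² − (y − 42.4)² with x = 64.595, y = -24.793, so z ≈ 31.019 ≈ 31.0 km.

z ≈ 31.0 km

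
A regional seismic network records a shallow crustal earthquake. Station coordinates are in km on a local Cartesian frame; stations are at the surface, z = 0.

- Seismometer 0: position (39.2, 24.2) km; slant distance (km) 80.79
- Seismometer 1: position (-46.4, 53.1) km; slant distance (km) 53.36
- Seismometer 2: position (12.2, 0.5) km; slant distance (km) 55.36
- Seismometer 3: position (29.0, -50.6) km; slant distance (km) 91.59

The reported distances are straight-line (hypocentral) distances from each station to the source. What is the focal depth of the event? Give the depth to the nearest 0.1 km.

z ≈ 27.4 km

Each station gives a sphere (x−x_i)² + (y−y_i)² + z² = d_i² (stations at z=0).
Subtracting the Seismometer 0 sphere from Seismometer 1 and Seismometer 2: z² cancels, leaving linear equations in x and y:
-171.2 x + 57.8 y = 6530.02
-54.0 x − 47.4 y = 1489.10
Solving: x ≈ -35.207, y ≈ 8.694 km (keep extra digits for the depth step; rounded: -35.2, 8.7).
Then from the Seismometer 0 sphere: z² = 80.79² − (x − 39.2)² − (y − 24.2)² with x = -35.207, y = 8.694, so z ≈ 27.390 ≈ 27.4 km.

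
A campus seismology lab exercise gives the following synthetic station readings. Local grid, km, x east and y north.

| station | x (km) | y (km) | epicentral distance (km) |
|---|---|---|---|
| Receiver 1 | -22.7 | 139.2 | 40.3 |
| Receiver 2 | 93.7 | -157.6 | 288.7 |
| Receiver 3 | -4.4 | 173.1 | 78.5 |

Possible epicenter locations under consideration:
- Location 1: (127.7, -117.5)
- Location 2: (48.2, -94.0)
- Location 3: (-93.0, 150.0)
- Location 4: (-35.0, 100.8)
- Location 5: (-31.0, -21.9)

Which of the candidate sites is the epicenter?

Location 4

For each candidate, compare |candidate − station| to the reported distance:
Location 1: residuals Receiver 1 257.2, Receiver 2 236.1, Receiver 3 240.7 → max 257.2 km
Location 2: residuals Receiver 1 203.4, Receiver 2 210.5, Receiver 3 193.7 → max 210.5 km
Location 3: residuals Receiver 1 30.8, Receiver 2 71.1, Receiver 3 13.1 → max 71.1 km
Location 4: residuals Receiver 1 0.0, Receiver 2 0.0, Receiver 3 0.0 → max 0.0 km
Location 5: residuals Receiver 1 121.0, Receiver 2 104.4, Receiver 3 118.3 → max 121.0 km
Only Location 4 has all residuals ≈ 0.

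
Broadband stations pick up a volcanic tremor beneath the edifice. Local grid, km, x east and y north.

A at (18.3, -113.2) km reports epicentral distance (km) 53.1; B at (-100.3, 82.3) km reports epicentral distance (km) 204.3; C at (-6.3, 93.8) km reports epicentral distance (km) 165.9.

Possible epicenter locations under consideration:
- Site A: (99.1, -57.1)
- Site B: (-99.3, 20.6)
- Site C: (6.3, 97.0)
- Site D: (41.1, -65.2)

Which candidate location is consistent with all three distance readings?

For each candidate, compare |candidate − station| to the reported distance:
Site A: residuals A 45.3, B 39.0, C 18.2 → max 45.3 km
Site B: residuals A 125.0, B 142.6, C 47.5 → max 142.6 km
Site C: residuals A 157.4, B 96.7, C 152.9 → max 157.4 km
Site D: residuals A 0.0, B 0.0, C 0.0 → max 0.0 km
Only Site D has all residuals ≈ 0.

Site D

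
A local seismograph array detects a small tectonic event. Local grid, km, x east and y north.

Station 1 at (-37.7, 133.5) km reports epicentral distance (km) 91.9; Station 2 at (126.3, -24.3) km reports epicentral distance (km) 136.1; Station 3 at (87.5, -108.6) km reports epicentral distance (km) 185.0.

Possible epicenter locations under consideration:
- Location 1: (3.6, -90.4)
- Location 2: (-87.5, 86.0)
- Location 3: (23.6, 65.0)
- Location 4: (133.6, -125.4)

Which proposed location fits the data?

For each candidate, compare |candidate − station| to the reported distance:
Location 1: residuals Station 1 135.8, Station 2 3.3, Station 3 99.1 → max 135.8 km
Location 2: residuals Station 1 23.1, Station 2 104.5, Station 3 76.7 → max 104.5 km
Location 3: residuals Station 1 0.0, Station 2 0.0, Station 3 0.0 → max 0.0 km
Location 4: residuals Station 1 218.5, Station 2 34.7, Station 3 135.9 → max 218.5 km
Only Location 3 has all residuals ≈ 0.

Location 3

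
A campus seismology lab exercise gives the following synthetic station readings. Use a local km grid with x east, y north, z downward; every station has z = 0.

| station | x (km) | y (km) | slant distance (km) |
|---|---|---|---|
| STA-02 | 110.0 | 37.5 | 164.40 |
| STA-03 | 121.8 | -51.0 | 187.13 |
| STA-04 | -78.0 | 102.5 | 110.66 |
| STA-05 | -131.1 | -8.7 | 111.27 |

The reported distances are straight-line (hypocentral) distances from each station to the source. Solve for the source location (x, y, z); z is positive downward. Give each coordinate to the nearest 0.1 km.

Each station gives a sphere (x−x_i)² + (y−y_i)² + z² = d_i² (stations at z=0).
Subtracting the STA-02 sphere from STA-03 and STA-04: z² cancels, leaving linear equations in x and y:
23.6 x − 177.0 y = -4060.29
-376.0 x + 130.0 y = 17865.72
Solving: x ≈ -41.497, y ≈ 17.407 km (keep extra digits for the depth step; rounded: -41.5, 17.4).
Then from the STA-02 sphere: z² = 164.40² − (x − 110.0)² − (y − 37.5)² with x = -41.497, y = 17.407, so z ≈ 60.599 ≈ 60.6 km.

x ≈ -41.5 km, y ≈ 17.4 km, depth ≈ 60.6 km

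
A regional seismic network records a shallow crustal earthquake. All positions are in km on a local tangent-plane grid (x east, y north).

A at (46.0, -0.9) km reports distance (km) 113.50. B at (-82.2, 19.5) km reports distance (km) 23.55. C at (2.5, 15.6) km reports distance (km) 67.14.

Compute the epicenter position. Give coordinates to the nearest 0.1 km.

-62.5 km east, 32.4 km north

Circle about each station: (x − 46.0)² + (y + 0.9)² = 113.50²; (x + 82.2)² + (y − 19.5)² = 23.55²; (x − 2.5)² + (y − 15.6)² = 67.14².
Subtracting the A equation from the B and C equations removes the quadratic terms:
-256.4 x + 40.8 y = 17347.93
-87.0 x + 33.0 y = 6507.27
Solving the 2×2 system: x ≈ -62.5, y ≈ 32.4 km.
Check against A (with the unrounded x, y): √((x − 46.0)²+(y + 0.9)²) = 113.50 ≈ 113.50 km. ✓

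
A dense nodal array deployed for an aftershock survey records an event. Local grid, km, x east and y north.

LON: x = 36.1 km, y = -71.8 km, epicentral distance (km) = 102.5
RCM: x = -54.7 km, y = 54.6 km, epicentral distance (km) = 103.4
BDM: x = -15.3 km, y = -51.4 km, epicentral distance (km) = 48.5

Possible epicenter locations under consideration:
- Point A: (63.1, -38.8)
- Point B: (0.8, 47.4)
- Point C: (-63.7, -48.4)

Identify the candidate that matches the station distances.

For each candidate, compare |candidate − station| to the reported distance:
Point A: residuals LON 59.9, RCM 46.9, BDM 30.9 → max 59.9 km
Point B: residuals LON 21.8, RCM 47.4, BDM 51.6 → max 51.6 km
Point C: residuals LON 0.0, RCM 0.0, BDM 0.0 → max 0.0 km
Only Point C has all residuals ≈ 0.

Point C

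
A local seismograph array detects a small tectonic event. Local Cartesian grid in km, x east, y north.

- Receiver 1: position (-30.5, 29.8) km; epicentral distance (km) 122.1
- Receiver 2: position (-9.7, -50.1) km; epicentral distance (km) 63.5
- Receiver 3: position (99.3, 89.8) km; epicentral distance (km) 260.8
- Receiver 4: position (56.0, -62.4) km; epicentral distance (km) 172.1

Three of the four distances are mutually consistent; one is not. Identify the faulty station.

Solve using three stations at a time. Using Receiver 1, Receiver 3, Receiver 4 (subtract circle equations pairwise → linear system) gives (x, y) ≈ (-116.0, -57.3).
Distances from that point to each station vs reported:
  Receiver 1: calculated 122.1 vs reported 122.1 → residual 0.0 km
  Receiver 2: calculated 106.6 vs reported 63.5 → residual 43.1 km
  Receiver 3: calculated 260.8 vs reported 260.8 → residual 0.0 km
  Receiver 4: calculated 172.1 vs reported 172.1 → residual 0.0 km
Receiver 1, Receiver 3, Receiver 4 are mutually consistent (residuals ≈ 0); Receiver 2 is off by 43.1 km.

Receiver 2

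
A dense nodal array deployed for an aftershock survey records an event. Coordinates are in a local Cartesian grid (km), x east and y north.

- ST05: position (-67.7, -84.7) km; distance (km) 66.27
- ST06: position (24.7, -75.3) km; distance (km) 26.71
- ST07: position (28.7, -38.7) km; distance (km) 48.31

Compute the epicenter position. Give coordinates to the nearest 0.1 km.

-2.0 km east, -76.0 km north

Circle about each station: (x + 67.7)² + (y + 84.7)² = 66.27²; (x − 24.7)² + (y + 75.3)² = 26.71²; (x − 28.7)² + (y + 38.7)² = 48.31².
Subtracting the ST05 equation from the ST06 and ST07 equations removes the quadratic terms:
184.8 x + 18.8 y = -1798.91
192.8 x + 92.0 y = -7378.14
Solving the 2×2 system: x ≈ -2.0, y ≈ -76.0 km.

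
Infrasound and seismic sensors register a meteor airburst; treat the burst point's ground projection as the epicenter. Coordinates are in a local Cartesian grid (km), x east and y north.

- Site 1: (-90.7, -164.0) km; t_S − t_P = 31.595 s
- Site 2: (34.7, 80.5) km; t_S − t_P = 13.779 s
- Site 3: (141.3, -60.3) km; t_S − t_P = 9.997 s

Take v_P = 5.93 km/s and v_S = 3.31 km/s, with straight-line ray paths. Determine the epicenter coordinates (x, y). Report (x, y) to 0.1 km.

87.5 km east, -8.2 km north

Distance from S−P lag: d = Δt · v_P v_S / (v_P − v_S) = Δt · (5.93·3.31)/(5.93−3.31) ≈ 7.4917·Δt.
So d_Site 1 = 236.70, d_Site 2 = 103.23, d_Site 3 = 74.89 km.
Circle about each station: (x + 90.7)² + (y + 164.0)² = 236.70²; (x − 34.7)² + (y − 80.5)² = 103.23²; (x − 141.3)² + (y + 60.3)² = 74.89².
Subtracting pairs of circle equations eliminates x²+y² and gives linear equations (the radical axes):
250.8 x + 489.0 y = 17932.31
464.0 x + 207.4 y = 38897.67
Solving the 2×2 system: x ≈ 87.5, y ≈ -8.2 km.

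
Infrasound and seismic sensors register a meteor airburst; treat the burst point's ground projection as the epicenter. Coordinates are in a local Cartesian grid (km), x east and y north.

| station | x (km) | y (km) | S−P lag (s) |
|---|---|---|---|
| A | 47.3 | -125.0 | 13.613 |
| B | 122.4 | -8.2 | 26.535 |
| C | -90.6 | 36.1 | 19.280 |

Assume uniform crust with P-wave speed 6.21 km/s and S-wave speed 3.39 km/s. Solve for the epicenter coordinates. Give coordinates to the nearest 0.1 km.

(-51.8, -102.5)

Distance from S−P lag: d = Δt · v_P v_S / (v_P − v_S) = Δt · (6.21·3.39)/(6.21−3.39) ≈ 7.4652·Δt.
So d_A = 101.62, d_B = 198.09, d_C = 143.93 km.
Circle about each station: (x − 47.3)² + (y + 125.0)² = 101.62²; (x − 122.4)² + (y + 8.2)² = 198.09²; (x + 90.6)² + (y − 36.1)² = 143.93².
Subtracting the A equation from the B and C equations removes the quadratic terms:
150.2 x + 233.6 y = -31726.31
-275.8 x + 322.2 y = -18739.94
Solving the 2×2 system: x ≈ -51.8, y ≈ -102.5 km.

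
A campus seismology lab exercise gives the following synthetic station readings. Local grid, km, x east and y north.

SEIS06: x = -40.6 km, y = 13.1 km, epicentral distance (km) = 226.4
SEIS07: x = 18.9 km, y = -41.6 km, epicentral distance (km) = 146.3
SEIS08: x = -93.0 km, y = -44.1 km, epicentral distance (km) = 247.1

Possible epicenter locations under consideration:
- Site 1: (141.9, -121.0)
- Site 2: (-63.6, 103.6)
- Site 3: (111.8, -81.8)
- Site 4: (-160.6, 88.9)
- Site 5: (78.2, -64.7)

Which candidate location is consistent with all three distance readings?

Site 1

For each candidate, compare |candidate − station| to the reported distance:
Site 1: residuals SEIS06 0.1, SEIS07 0.1, SEIS08 0.1 → max 0.1 km
Site 2: residuals SEIS06 133.0, SEIS07 20.7, SEIS08 96.5 → max 133.0 km
Site 3: residuals SEIS06 46.9, SEIS07 45.1, SEIS08 38.9 → max 46.9 km
Site 4: residuals SEIS06 84.5, SEIS07 75.6, SEIS08 97.9 → max 97.9 km
Site 5: residuals SEIS06 84.4, SEIS07 82.7, SEIS08 74.7 → max 84.4 km
Only Site 1 has all residuals ≈ 0.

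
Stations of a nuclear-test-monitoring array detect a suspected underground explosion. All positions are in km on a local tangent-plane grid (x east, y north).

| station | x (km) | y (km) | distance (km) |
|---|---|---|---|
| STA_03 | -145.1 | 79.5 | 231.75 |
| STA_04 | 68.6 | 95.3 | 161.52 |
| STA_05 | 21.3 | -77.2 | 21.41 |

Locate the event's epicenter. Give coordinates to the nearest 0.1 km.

Circle about each station: (x + 145.1)² + (y − 79.5)² = 231.75²; (x − 68.6)² + (y − 95.3)² = 161.52²; (x − 21.3)² + (y + 77.2)² = 21.41².
Subtracting the STA_03 equation from the STA_04 and STA_05 equations removes the quadratic terms:
427.4 x + 31.6 y = 14033.14
332.8 x − 313.4 y = 32288.94
Solving the 2×2 system: x ≈ 37.5, y ≈ -63.2 km.
Check against STA_03 (with the unrounded x, y): √((x + 145.1)²+(y − 79.5)²) = 231.75 ≈ 231.75 km. ✓

37.5 km east, -63.2 km north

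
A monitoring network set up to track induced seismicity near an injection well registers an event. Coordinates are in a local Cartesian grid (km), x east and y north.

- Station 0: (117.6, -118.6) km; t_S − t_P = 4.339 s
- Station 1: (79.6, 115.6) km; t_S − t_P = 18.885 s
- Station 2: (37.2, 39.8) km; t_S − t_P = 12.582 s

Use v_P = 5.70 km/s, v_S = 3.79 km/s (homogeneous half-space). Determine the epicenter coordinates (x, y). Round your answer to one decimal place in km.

Distance from S−P lag: d = Δt · v_P v_S / (v_P − v_S) = Δt · (5.70·3.79)/(5.70−3.79) ≈ 11.3105·Δt.
So d_Station 0 = 49.08, d_Station 1 = 213.60, d_Station 2 = 142.31 km.
Circle about each station: (x − 117.6)² + (y + 118.6)² = 49.08²; (x − 79.6)² + (y − 115.6)² = 213.60²; (x − 37.2)² + (y − 39.8)² = 142.31².
Subtracting pairs of circle equations eliminates x²+y² and gives linear equations (the radical axes):
-76.0 x + 468.4 y = -51412.31
-160.8 x + 316.8 y = -42771.13
Solving the 2×2 system: x ≈ 73.1, y ≈ -97.9 km.
Check against Station 0 (with the unrounded x, y): √((x − 117.6)²+(y + 118.6)²) = 49.07 ≈ 49.08 km. ✓

(73.1, -97.9)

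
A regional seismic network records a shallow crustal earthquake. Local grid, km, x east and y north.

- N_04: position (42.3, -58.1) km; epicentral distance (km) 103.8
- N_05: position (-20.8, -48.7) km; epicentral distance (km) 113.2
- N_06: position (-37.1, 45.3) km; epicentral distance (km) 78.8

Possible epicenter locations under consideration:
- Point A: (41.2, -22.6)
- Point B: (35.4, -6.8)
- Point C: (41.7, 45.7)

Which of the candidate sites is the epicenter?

For each candidate, compare |candidate − station| to the reported distance:
Point A: residuals N_04 68.3, N_05 45.9, N_06 24.8 → max 68.3 km
Point B: residuals N_04 52.0, N_05 43.1, N_06 10.5 → max 52.0 km
Point C: residuals N_04 0.0, N_05 0.0, N_06 0.0 → max 0.0 km
Only Point C has all residuals ≈ 0.

Point C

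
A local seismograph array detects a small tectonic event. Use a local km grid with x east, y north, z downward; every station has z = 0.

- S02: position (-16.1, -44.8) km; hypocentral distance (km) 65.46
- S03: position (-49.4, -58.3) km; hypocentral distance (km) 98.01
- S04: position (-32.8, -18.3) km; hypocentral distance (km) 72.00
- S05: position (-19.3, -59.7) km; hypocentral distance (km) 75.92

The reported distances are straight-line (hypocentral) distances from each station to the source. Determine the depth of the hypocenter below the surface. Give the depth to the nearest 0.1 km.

Each station gives a sphere (x−x_i)² + (y−y_i)² + z² = d_i² (stations at z=0).
Subtracting the S02 sphere from S03 and S04: z² cancels, leaving linear equations in x and y:
-66.6 x − 27.0 y = -1747.95
-33.4 x + 53.0 y = -1754.51
Solving: x ≈ 31.594, y ≈ -13.194 km (keep extra digits for the depth step; rounded: 31.6, -13.2).
Then from the S02 sphere: z² = 65.46² − (x + 16.1)² − (y + 44.8)² with x = 31.594, y = -13.194, so z ≈ 31.802 ≈ 31.8 km.
Check against S05 (with the unrounded solution): distance 75.92 ≈ 75.92 km. ✓

31.8 km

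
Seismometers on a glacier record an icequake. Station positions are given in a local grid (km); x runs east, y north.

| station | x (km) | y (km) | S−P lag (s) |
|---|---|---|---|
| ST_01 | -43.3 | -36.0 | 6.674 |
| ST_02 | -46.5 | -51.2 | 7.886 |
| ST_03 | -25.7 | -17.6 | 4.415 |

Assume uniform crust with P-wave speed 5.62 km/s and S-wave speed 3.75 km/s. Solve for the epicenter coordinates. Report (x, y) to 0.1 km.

Distance from S−P lag: d = Δt · v_P v_S / (v_P − v_S) = Δt · (5.62·3.75)/(5.62−3.75) ≈ 11.2701·Δt.
So d_ST_01 = 75.22, d_ST_02 = 88.88, d_ST_03 = 49.76 km.
Circle about each station: (x + 43.3)² + (y + 36.0)² = 75.22²; (x + 46.5)² + (y + 51.2)² = 88.88²; (x + 25.7)² + (y + 17.6)² = 49.76².
Subtracting the ST_01 equation from the ST_02 and ST_03 equations removes the quadratic terms:
-6.4 x − 30.4 y = -628.81
35.2 x + 36.8 y = 981.35
Solving the 2×2 system: x ≈ 8.0, y ≈ 19.0 km.
Check against ST_01 (with the unrounded x, y): √((x + 43.3)²+(y + 36.0)²) = 75.22 ≈ 75.22 km. ✓

8.0 km east, 19.0 km north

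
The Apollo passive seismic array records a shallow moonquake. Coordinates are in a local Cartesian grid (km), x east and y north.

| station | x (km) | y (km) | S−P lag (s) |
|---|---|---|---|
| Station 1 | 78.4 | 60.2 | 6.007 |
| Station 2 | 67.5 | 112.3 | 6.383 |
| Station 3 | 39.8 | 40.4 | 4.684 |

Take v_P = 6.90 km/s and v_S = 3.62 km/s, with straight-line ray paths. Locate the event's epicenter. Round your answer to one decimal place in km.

(35.4, 75.8)

Distance from S−P lag: d = Δt · v_P v_S / (v_P − v_S) = Δt · (6.90·3.62)/(6.90−3.62) ≈ 7.6152·Δt.
So d_Station 1 = 45.74, d_Station 2 = 48.61, d_Station 3 = 35.67 km.
Circle about each station: (x − 78.4)² + (y − 60.2)² = 45.74²; (x − 67.5)² + (y − 112.3)² = 48.61²; (x − 39.8)² + (y − 40.4)² = 35.67².
Subtracting the Station 1 equation from the Station 2 and Station 3 equations removes the quadratic terms:
-21.8 x + 104.2 y = 7126.16
-77.2 x − 39.6 y = -5734.60
Solving the 2×2 system: x ≈ 35.4, y ≈ 75.8 km.
Check against Station 1 (with the unrounded x, y): √((x − 78.4)²+(y − 60.2)²) = 45.74 ≈ 45.74 km. ✓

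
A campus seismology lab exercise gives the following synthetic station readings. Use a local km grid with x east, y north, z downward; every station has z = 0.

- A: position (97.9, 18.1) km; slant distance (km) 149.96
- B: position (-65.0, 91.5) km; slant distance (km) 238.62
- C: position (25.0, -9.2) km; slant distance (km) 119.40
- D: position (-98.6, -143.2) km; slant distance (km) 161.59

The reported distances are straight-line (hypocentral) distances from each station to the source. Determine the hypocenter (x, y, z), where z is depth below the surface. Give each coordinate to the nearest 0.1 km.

Each station gives a sphere (x−x_i)² + (y−y_i)² + z² = d_i² (stations at z=0).
Subtracting the A sphere from B and C: z² cancels, leaving linear equations in x and y:
-325.8 x + 146.8 y = -31766.27
-145.8 x − 54.6 y = -970.74
Solving: x ≈ 47.891, y ≈ -110.105 km (keep extra digits for the depth step; rounded: 47.9, -110.1).
Then from the A sphere: z² = 149.96² − (x − 97.9)² − (y − 18.1)² with x = 47.891, y = -110.105, so z ≈ 59.587 ≈ 59.6 km.

(47.9, -110.1, 59.6)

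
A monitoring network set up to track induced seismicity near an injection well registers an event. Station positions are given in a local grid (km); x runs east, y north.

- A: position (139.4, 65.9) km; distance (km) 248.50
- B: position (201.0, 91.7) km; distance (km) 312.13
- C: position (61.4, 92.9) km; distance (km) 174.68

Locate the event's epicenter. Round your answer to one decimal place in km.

Circle about each station: (x − 139.4)² + (y − 65.9)² = 248.50²; (x − 201.0)² + (y − 91.7)² = 312.13²; (x − 61.4)² + (y − 92.9)² = 174.68².
Subtracting pairs of circle equations eliminates x²+y² and gives linear equations (the radical axes):
123.2 x + 51.6 y = -10638.17
-156.0 x + 54.0 y = 19864.35
Solving the 2×2 system: x ≈ -108.8, y ≈ 53.6 km.

-108.8 km east, 53.6 km north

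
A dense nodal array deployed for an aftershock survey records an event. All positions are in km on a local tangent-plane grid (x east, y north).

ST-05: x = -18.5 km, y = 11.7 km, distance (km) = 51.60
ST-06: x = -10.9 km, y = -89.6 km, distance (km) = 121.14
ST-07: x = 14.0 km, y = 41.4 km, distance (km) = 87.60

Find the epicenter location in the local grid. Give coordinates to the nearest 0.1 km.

-69.9 km east, 16.2 km north

Circle about each station: (x + 18.5)² + (y − 11.7)² = 51.60²; (x + 10.9)² + (y + 89.6)² = 121.14²; (x − 14.0)² + (y − 41.4)² = 87.60².
Subtracting the ST-05 equation from the ST-06 and ST-07 equations removes the quadratic terms:
15.2 x − 202.6 y = -4344.51
65.0 x + 59.4 y = -3580.38
Solving the 2×2 system: x ≈ -69.9, y ≈ 16.2 km.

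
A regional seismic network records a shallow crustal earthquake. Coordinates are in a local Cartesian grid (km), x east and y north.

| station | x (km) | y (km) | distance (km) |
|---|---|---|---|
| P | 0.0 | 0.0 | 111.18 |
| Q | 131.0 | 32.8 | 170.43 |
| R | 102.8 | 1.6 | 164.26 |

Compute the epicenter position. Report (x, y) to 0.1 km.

Circle about each station: x² + y² = 111.18²; (x − 131.0)² + (y − 32.8)² = 170.43²; (x − 102.8)² + (y − 1.6)² = 164.26².
Subtracting the P equation from the Q and R equations removes the quadratic terms:
262.0 x + 65.6 y = 1551.45
205.6 x + 3.2 y = -4049.96
Solving the 2×2 system: x ≈ -21.4, y ≈ 109.1 km.
Check against P (with the unrounded x, y): √(x²+y²) = 111.18 ≈ 111.18 km. ✓

x ≈ -21.4 km, y ≈ 109.1 km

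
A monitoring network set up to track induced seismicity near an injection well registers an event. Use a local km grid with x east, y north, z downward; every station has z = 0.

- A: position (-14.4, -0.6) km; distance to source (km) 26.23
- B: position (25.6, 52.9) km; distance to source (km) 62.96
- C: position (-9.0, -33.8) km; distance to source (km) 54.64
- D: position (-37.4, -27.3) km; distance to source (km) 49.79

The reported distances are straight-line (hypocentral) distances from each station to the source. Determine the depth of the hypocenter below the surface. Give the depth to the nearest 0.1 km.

Each station gives a sphere (x−x_i)² + (y−y_i)² + z² = d_i² (stations at z=0).
Subtracting the A sphere from B and C: z² cancels, leaving linear equations in x and y:
80.0 x + 107.0 y = -29.90
10.8 x − 66.4 y = -1281.80
Solving: x ≈ -21.513, y ≈ 15.805 km (keep extra digits for the depth step; rounded: -21.5, 15.8).
Then from the A sphere: z² = 26.23² − (x + 14.4)² − (y + 0.6)² with x = -21.513, y = 15.805, so z ≈ 19.191 ≈ 19.2 km.

depth ≈ 19.2 km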